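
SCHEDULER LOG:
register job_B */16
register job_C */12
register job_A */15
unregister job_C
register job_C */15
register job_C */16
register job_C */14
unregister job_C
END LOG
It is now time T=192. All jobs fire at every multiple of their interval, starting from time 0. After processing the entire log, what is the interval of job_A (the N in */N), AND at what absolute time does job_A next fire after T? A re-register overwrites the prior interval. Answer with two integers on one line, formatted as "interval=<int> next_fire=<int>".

Op 1: register job_B */16 -> active={job_B:*/16}
Op 2: register job_C */12 -> active={job_B:*/16, job_C:*/12}
Op 3: register job_A */15 -> active={job_A:*/15, job_B:*/16, job_C:*/12}
Op 4: unregister job_C -> active={job_A:*/15, job_B:*/16}
Op 5: register job_C */15 -> active={job_A:*/15, job_B:*/16, job_C:*/15}
Op 6: register job_C */16 -> active={job_A:*/15, job_B:*/16, job_C:*/16}
Op 7: register job_C */14 -> active={job_A:*/15, job_B:*/16, job_C:*/14}
Op 8: unregister job_C -> active={job_A:*/15, job_B:*/16}
Final interval of job_A = 15
Next fire of job_A after T=192: (192//15+1)*15 = 195

Answer: interval=15 next_fire=195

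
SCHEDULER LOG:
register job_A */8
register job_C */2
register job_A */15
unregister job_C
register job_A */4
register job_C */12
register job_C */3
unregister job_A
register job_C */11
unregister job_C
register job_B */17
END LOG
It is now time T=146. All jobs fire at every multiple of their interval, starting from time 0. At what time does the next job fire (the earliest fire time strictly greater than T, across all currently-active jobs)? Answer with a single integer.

Op 1: register job_A */8 -> active={job_A:*/8}
Op 2: register job_C */2 -> active={job_A:*/8, job_C:*/2}
Op 3: register job_A */15 -> active={job_A:*/15, job_C:*/2}
Op 4: unregister job_C -> active={job_A:*/15}
Op 5: register job_A */4 -> active={job_A:*/4}
Op 6: register job_C */12 -> active={job_A:*/4, job_C:*/12}
Op 7: register job_C */3 -> active={job_A:*/4, job_C:*/3}
Op 8: unregister job_A -> active={job_C:*/3}
Op 9: register job_C */11 -> active={job_C:*/11}
Op 10: unregister job_C -> active={}
Op 11: register job_B */17 -> active={job_B:*/17}
  job_B: interval 17, next fire after T=146 is 153
Earliest fire time = 153 (job job_B)

Answer: 153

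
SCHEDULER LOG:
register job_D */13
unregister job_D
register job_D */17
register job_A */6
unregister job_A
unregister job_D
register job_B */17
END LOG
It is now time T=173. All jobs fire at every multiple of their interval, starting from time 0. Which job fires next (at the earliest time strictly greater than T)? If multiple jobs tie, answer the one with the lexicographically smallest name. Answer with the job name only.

Op 1: register job_D */13 -> active={job_D:*/13}
Op 2: unregister job_D -> active={}
Op 3: register job_D */17 -> active={job_D:*/17}
Op 4: register job_A */6 -> active={job_A:*/6, job_D:*/17}
Op 5: unregister job_A -> active={job_D:*/17}
Op 6: unregister job_D -> active={}
Op 7: register job_B */17 -> active={job_B:*/17}
  job_B: interval 17, next fire after T=173 is 187
Earliest = 187, winner (lex tiebreak) = job_B

Answer: job_B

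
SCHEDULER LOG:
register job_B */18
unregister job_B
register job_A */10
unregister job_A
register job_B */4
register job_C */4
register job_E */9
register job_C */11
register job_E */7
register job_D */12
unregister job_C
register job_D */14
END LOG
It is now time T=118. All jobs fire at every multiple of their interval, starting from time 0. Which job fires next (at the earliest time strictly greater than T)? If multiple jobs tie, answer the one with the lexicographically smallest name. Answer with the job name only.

Answer: job_E

Derivation:
Op 1: register job_B */18 -> active={job_B:*/18}
Op 2: unregister job_B -> active={}
Op 3: register job_A */10 -> active={job_A:*/10}
Op 4: unregister job_A -> active={}
Op 5: register job_B */4 -> active={job_B:*/4}
Op 6: register job_C */4 -> active={job_B:*/4, job_C:*/4}
Op 7: register job_E */9 -> active={job_B:*/4, job_C:*/4, job_E:*/9}
Op 8: register job_C */11 -> active={job_B:*/4, job_C:*/11, job_E:*/9}
Op 9: register job_E */7 -> active={job_B:*/4, job_C:*/11, job_E:*/7}
Op 10: register job_D */12 -> active={job_B:*/4, job_C:*/11, job_D:*/12, job_E:*/7}
Op 11: unregister job_C -> active={job_B:*/4, job_D:*/12, job_E:*/7}
Op 12: register job_D */14 -> active={job_B:*/4, job_D:*/14, job_E:*/7}
  job_B: interval 4, next fire after T=118 is 120
  job_D: interval 14, next fire after T=118 is 126
  job_E: interval 7, next fire after T=118 is 119
Earliest = 119, winner (lex tiebreak) = job_E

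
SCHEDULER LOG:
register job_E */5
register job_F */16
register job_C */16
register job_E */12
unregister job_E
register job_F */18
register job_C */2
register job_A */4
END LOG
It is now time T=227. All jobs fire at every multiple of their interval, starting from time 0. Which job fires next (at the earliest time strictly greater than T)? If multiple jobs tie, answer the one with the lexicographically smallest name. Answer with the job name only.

Op 1: register job_E */5 -> active={job_E:*/5}
Op 2: register job_F */16 -> active={job_E:*/5, job_F:*/16}
Op 3: register job_C */16 -> active={job_C:*/16, job_E:*/5, job_F:*/16}
Op 4: register job_E */12 -> active={job_C:*/16, job_E:*/12, job_F:*/16}
Op 5: unregister job_E -> active={job_C:*/16, job_F:*/16}
Op 6: register job_F */18 -> active={job_C:*/16, job_F:*/18}
Op 7: register job_C */2 -> active={job_C:*/2, job_F:*/18}
Op 8: register job_A */4 -> active={job_A:*/4, job_C:*/2, job_F:*/18}
  job_A: interval 4, next fire after T=227 is 228
  job_C: interval 2, next fire after T=227 is 228
  job_F: interval 18, next fire after T=227 is 234
Earliest = 228, winner (lex tiebreak) = job_A

Answer: job_A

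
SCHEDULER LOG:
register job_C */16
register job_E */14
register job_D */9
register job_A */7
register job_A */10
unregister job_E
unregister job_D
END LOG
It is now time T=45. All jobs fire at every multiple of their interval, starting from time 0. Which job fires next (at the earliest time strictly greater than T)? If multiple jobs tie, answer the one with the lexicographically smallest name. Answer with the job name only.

Answer: job_C

Derivation:
Op 1: register job_C */16 -> active={job_C:*/16}
Op 2: register job_E */14 -> active={job_C:*/16, job_E:*/14}
Op 3: register job_D */9 -> active={job_C:*/16, job_D:*/9, job_E:*/14}
Op 4: register job_A */7 -> active={job_A:*/7, job_C:*/16, job_D:*/9, job_E:*/14}
Op 5: register job_A */10 -> active={job_A:*/10, job_C:*/16, job_D:*/9, job_E:*/14}
Op 6: unregister job_E -> active={job_A:*/10, job_C:*/16, job_D:*/9}
Op 7: unregister job_D -> active={job_A:*/10, job_C:*/16}
  job_A: interval 10, next fire after T=45 is 50
  job_C: interval 16, next fire after T=45 is 48
Earliest = 48, winner (lex tiebreak) = job_C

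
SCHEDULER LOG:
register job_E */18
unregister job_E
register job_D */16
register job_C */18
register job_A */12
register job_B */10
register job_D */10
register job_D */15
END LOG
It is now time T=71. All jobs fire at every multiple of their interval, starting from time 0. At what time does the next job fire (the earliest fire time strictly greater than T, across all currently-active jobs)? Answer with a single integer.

Op 1: register job_E */18 -> active={job_E:*/18}
Op 2: unregister job_E -> active={}
Op 3: register job_D */16 -> active={job_D:*/16}
Op 4: register job_C */18 -> active={job_C:*/18, job_D:*/16}
Op 5: register job_A */12 -> active={job_A:*/12, job_C:*/18, job_D:*/16}
Op 6: register job_B */10 -> active={job_A:*/12, job_B:*/10, job_C:*/18, job_D:*/16}
Op 7: register job_D */10 -> active={job_A:*/12, job_B:*/10, job_C:*/18, job_D:*/10}
Op 8: register job_D */15 -> active={job_A:*/12, job_B:*/10, job_C:*/18, job_D:*/15}
  job_A: interval 12, next fire after T=71 is 72
  job_B: interval 10, next fire after T=71 is 80
  job_C: interval 18, next fire after T=71 is 72
  job_D: interval 15, next fire after T=71 is 75
Earliest fire time = 72 (job job_A)

Answer: 72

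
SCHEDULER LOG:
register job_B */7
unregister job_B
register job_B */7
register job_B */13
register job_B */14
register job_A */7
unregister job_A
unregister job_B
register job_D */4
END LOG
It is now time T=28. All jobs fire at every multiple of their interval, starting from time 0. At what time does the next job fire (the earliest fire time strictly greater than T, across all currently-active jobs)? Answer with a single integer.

Answer: 32

Derivation:
Op 1: register job_B */7 -> active={job_B:*/7}
Op 2: unregister job_B -> active={}
Op 3: register job_B */7 -> active={job_B:*/7}
Op 4: register job_B */13 -> active={job_B:*/13}
Op 5: register job_B */14 -> active={job_B:*/14}
Op 6: register job_A */7 -> active={job_A:*/7, job_B:*/14}
Op 7: unregister job_A -> active={job_B:*/14}
Op 8: unregister job_B -> active={}
Op 9: register job_D */4 -> active={job_D:*/4}
  job_D: interval 4, next fire after T=28 is 32
Earliest fire time = 32 (job job_D)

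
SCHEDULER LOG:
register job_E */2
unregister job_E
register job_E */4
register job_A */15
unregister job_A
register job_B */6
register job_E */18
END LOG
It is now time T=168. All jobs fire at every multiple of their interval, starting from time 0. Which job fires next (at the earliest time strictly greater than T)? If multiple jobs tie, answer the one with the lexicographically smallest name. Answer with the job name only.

Op 1: register job_E */2 -> active={job_E:*/2}
Op 2: unregister job_E -> active={}
Op 3: register job_E */4 -> active={job_E:*/4}
Op 4: register job_A */15 -> active={job_A:*/15, job_E:*/4}
Op 5: unregister job_A -> active={job_E:*/4}
Op 6: register job_B */6 -> active={job_B:*/6, job_E:*/4}
Op 7: register job_E */18 -> active={job_B:*/6, job_E:*/18}
  job_B: interval 6, next fire after T=168 is 174
  job_E: interval 18, next fire after T=168 is 180
Earliest = 174, winner (lex tiebreak) = job_B

Answer: job_B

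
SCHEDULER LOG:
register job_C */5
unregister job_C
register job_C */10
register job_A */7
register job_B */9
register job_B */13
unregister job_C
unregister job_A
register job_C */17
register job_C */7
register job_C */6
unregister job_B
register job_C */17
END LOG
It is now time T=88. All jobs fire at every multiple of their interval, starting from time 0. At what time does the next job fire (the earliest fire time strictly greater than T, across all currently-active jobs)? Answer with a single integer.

Answer: 102

Derivation:
Op 1: register job_C */5 -> active={job_C:*/5}
Op 2: unregister job_C -> active={}
Op 3: register job_C */10 -> active={job_C:*/10}
Op 4: register job_A */7 -> active={job_A:*/7, job_C:*/10}
Op 5: register job_B */9 -> active={job_A:*/7, job_B:*/9, job_C:*/10}
Op 6: register job_B */13 -> active={job_A:*/7, job_B:*/13, job_C:*/10}
Op 7: unregister job_C -> active={job_A:*/7, job_B:*/13}
Op 8: unregister job_A -> active={job_B:*/13}
Op 9: register job_C */17 -> active={job_B:*/13, job_C:*/17}
Op 10: register job_C */7 -> active={job_B:*/13, job_C:*/7}
Op 11: register job_C */6 -> active={job_B:*/13, job_C:*/6}
Op 12: unregister job_B -> active={job_C:*/6}
Op 13: register job_C */17 -> active={job_C:*/17}
  job_C: interval 17, next fire after T=88 is 102
Earliest fire time = 102 (job job_C)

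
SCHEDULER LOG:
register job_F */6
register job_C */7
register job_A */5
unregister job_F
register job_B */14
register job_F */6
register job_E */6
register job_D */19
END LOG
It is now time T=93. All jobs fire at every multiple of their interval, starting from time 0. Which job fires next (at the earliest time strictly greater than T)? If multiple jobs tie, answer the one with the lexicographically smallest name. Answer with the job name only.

Op 1: register job_F */6 -> active={job_F:*/6}
Op 2: register job_C */7 -> active={job_C:*/7, job_F:*/6}
Op 3: register job_A */5 -> active={job_A:*/5, job_C:*/7, job_F:*/6}
Op 4: unregister job_F -> active={job_A:*/5, job_C:*/7}
Op 5: register job_B */14 -> active={job_A:*/5, job_B:*/14, job_C:*/7}
Op 6: register job_F */6 -> active={job_A:*/5, job_B:*/14, job_C:*/7, job_F:*/6}
Op 7: register job_E */6 -> active={job_A:*/5, job_B:*/14, job_C:*/7, job_E:*/6, job_F:*/6}
Op 8: register job_D */19 -> active={job_A:*/5, job_B:*/14, job_C:*/7, job_D:*/19, job_E:*/6, job_F:*/6}
  job_A: interval 5, next fire after T=93 is 95
  job_B: interval 14, next fire after T=93 is 98
  job_C: interval 7, next fire after T=93 is 98
  job_D: interval 19, next fire after T=93 is 95
  job_E: interval 6, next fire after T=93 is 96
  job_F: interval 6, next fire after T=93 is 96
Earliest = 95, winner (lex tiebreak) = job_A

Answer: job_A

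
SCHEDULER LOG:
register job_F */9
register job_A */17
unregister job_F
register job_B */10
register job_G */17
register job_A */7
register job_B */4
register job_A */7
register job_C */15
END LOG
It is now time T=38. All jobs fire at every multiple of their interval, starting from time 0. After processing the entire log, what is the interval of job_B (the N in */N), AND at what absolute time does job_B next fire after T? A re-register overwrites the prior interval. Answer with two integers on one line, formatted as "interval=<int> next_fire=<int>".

Op 1: register job_F */9 -> active={job_F:*/9}
Op 2: register job_A */17 -> active={job_A:*/17, job_F:*/9}
Op 3: unregister job_F -> active={job_A:*/17}
Op 4: register job_B */10 -> active={job_A:*/17, job_B:*/10}
Op 5: register job_G */17 -> active={job_A:*/17, job_B:*/10, job_G:*/17}
Op 6: register job_A */7 -> active={job_A:*/7, job_B:*/10, job_G:*/17}
Op 7: register job_B */4 -> active={job_A:*/7, job_B:*/4, job_G:*/17}
Op 8: register job_A */7 -> active={job_A:*/7, job_B:*/4, job_G:*/17}
Op 9: register job_C */15 -> active={job_A:*/7, job_B:*/4, job_C:*/15, job_G:*/17}
Final interval of job_B = 4
Next fire of job_B after T=38: (38//4+1)*4 = 40

Answer: interval=4 next_fire=40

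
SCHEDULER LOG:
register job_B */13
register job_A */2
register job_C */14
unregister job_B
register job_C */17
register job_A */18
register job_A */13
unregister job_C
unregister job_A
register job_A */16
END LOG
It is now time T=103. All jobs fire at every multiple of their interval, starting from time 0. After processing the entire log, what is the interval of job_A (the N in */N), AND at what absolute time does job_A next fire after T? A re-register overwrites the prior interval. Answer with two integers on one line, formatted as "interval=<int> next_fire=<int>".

Answer: interval=16 next_fire=112

Derivation:
Op 1: register job_B */13 -> active={job_B:*/13}
Op 2: register job_A */2 -> active={job_A:*/2, job_B:*/13}
Op 3: register job_C */14 -> active={job_A:*/2, job_B:*/13, job_C:*/14}
Op 4: unregister job_B -> active={job_A:*/2, job_C:*/14}
Op 5: register job_C */17 -> active={job_A:*/2, job_C:*/17}
Op 6: register job_A */18 -> active={job_A:*/18, job_C:*/17}
Op 7: register job_A */13 -> active={job_A:*/13, job_C:*/17}
Op 8: unregister job_C -> active={job_A:*/13}
Op 9: unregister job_A -> active={}
Op 10: register job_A */16 -> active={job_A:*/16}
Final interval of job_A = 16
Next fire of job_A after T=103: (103//16+1)*16 = 112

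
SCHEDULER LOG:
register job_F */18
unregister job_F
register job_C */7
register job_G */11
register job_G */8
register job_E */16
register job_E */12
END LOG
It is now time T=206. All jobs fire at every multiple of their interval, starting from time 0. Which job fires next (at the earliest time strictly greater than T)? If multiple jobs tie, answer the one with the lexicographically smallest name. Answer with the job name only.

Answer: job_G

Derivation:
Op 1: register job_F */18 -> active={job_F:*/18}
Op 2: unregister job_F -> active={}
Op 3: register job_C */7 -> active={job_C:*/7}
Op 4: register job_G */11 -> active={job_C:*/7, job_G:*/11}
Op 5: register job_G */8 -> active={job_C:*/7, job_G:*/8}
Op 6: register job_E */16 -> active={job_C:*/7, job_E:*/16, job_G:*/8}
Op 7: register job_E */12 -> active={job_C:*/7, job_E:*/12, job_G:*/8}
  job_C: interval 7, next fire after T=206 is 210
  job_E: interval 12, next fire after T=206 is 216
  job_G: interval 8, next fire after T=206 is 208
Earliest = 208, winner (lex tiebreak) = job_G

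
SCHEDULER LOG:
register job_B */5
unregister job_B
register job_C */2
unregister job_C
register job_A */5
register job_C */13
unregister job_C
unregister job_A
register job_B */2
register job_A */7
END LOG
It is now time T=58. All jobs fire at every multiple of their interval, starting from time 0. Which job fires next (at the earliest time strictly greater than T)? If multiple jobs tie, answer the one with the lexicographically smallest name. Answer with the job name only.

Op 1: register job_B */5 -> active={job_B:*/5}
Op 2: unregister job_B -> active={}
Op 3: register job_C */2 -> active={job_C:*/2}
Op 4: unregister job_C -> active={}
Op 5: register job_A */5 -> active={job_A:*/5}
Op 6: register job_C */13 -> active={job_A:*/5, job_C:*/13}
Op 7: unregister job_C -> active={job_A:*/5}
Op 8: unregister job_A -> active={}
Op 9: register job_B */2 -> active={job_B:*/2}
Op 10: register job_A */7 -> active={job_A:*/7, job_B:*/2}
  job_A: interval 7, next fire after T=58 is 63
  job_B: interval 2, next fire after T=58 is 60
Earliest = 60, winner (lex tiebreak) = job_B

Answer: job_B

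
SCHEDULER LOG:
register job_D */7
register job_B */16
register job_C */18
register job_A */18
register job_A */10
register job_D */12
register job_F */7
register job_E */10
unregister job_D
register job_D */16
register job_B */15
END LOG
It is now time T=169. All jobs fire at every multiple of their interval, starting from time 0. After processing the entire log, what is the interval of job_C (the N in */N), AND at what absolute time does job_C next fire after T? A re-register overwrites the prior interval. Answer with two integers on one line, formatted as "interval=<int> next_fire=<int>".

Answer: interval=18 next_fire=180

Derivation:
Op 1: register job_D */7 -> active={job_D:*/7}
Op 2: register job_B */16 -> active={job_B:*/16, job_D:*/7}
Op 3: register job_C */18 -> active={job_B:*/16, job_C:*/18, job_D:*/7}
Op 4: register job_A */18 -> active={job_A:*/18, job_B:*/16, job_C:*/18, job_D:*/7}
Op 5: register job_A */10 -> active={job_A:*/10, job_B:*/16, job_C:*/18, job_D:*/7}
Op 6: register job_D */12 -> active={job_A:*/10, job_B:*/16, job_C:*/18, job_D:*/12}
Op 7: register job_F */7 -> active={job_A:*/10, job_B:*/16, job_C:*/18, job_D:*/12, job_F:*/7}
Op 8: register job_E */10 -> active={job_A:*/10, job_B:*/16, job_C:*/18, job_D:*/12, job_E:*/10, job_F:*/7}
Op 9: unregister job_D -> active={job_A:*/10, job_B:*/16, job_C:*/18, job_E:*/10, job_F:*/7}
Op 10: register job_D */16 -> active={job_A:*/10, job_B:*/16, job_C:*/18, job_D:*/16, job_E:*/10, job_F:*/7}
Op 11: register job_B */15 -> active={job_A:*/10, job_B:*/15, job_C:*/18, job_D:*/16, job_E:*/10, job_F:*/7}
Final interval of job_C = 18
Next fire of job_C after T=169: (169//18+1)*18 = 180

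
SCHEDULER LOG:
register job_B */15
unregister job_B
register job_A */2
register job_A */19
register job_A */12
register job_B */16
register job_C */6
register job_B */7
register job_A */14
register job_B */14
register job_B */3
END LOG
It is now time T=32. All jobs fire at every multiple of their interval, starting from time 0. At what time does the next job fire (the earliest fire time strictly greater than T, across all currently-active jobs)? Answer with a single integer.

Answer: 33

Derivation:
Op 1: register job_B */15 -> active={job_B:*/15}
Op 2: unregister job_B -> active={}
Op 3: register job_A */2 -> active={job_A:*/2}
Op 4: register job_A */19 -> active={job_A:*/19}
Op 5: register job_A */12 -> active={job_A:*/12}
Op 6: register job_B */16 -> active={job_A:*/12, job_B:*/16}
Op 7: register job_C */6 -> active={job_A:*/12, job_B:*/16, job_C:*/6}
Op 8: register job_B */7 -> active={job_A:*/12, job_B:*/7, job_C:*/6}
Op 9: register job_A */14 -> active={job_A:*/14, job_B:*/7, job_C:*/6}
Op 10: register job_B */14 -> active={job_A:*/14, job_B:*/14, job_C:*/6}
Op 11: register job_B */3 -> active={job_A:*/14, job_B:*/3, job_C:*/6}
  job_A: interval 14, next fire after T=32 is 42
  job_B: interval 3, next fire after T=32 is 33
  job_C: interval 6, next fire after T=32 is 36
Earliest fire time = 33 (job job_B)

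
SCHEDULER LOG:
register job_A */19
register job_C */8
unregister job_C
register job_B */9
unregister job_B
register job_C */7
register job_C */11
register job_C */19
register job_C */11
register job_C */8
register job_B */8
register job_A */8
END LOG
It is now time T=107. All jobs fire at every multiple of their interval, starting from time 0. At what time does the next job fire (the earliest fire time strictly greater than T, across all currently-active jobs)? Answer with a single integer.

Op 1: register job_A */19 -> active={job_A:*/19}
Op 2: register job_C */8 -> active={job_A:*/19, job_C:*/8}
Op 3: unregister job_C -> active={job_A:*/19}
Op 4: register job_B */9 -> active={job_A:*/19, job_B:*/9}
Op 5: unregister job_B -> active={job_A:*/19}
Op 6: register job_C */7 -> active={job_A:*/19, job_C:*/7}
Op 7: register job_C */11 -> active={job_A:*/19, job_C:*/11}
Op 8: register job_C */19 -> active={job_A:*/19, job_C:*/19}
Op 9: register job_C */11 -> active={job_A:*/19, job_C:*/11}
Op 10: register job_C */8 -> active={job_A:*/19, job_C:*/8}
Op 11: register job_B */8 -> active={job_A:*/19, job_B:*/8, job_C:*/8}
Op 12: register job_A */8 -> active={job_A:*/8, job_B:*/8, job_C:*/8}
  job_A: interval 8, next fire after T=107 is 112
  job_B: interval 8, next fire after T=107 is 112
  job_C: interval 8, next fire after T=107 is 112
Earliest fire time = 112 (job job_A)

Answer: 112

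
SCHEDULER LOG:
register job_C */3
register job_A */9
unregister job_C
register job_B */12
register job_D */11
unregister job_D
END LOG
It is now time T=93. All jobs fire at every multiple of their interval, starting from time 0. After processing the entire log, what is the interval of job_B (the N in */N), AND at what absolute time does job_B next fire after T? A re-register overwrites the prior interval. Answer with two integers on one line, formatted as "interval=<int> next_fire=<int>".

Answer: interval=12 next_fire=96

Derivation:
Op 1: register job_C */3 -> active={job_C:*/3}
Op 2: register job_A */9 -> active={job_A:*/9, job_C:*/3}
Op 3: unregister job_C -> active={job_A:*/9}
Op 4: register job_B */12 -> active={job_A:*/9, job_B:*/12}
Op 5: register job_D */11 -> active={job_A:*/9, job_B:*/12, job_D:*/11}
Op 6: unregister job_D -> active={job_A:*/9, job_B:*/12}
Final interval of job_B = 12
Next fire of job_B after T=93: (93//12+1)*12 = 96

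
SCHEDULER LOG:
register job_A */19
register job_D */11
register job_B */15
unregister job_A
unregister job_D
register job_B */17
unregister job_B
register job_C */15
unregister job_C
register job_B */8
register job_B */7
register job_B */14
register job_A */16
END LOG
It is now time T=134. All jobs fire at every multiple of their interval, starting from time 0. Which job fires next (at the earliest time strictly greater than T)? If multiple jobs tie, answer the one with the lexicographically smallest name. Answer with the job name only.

Answer: job_B

Derivation:
Op 1: register job_A */19 -> active={job_A:*/19}
Op 2: register job_D */11 -> active={job_A:*/19, job_D:*/11}
Op 3: register job_B */15 -> active={job_A:*/19, job_B:*/15, job_D:*/11}
Op 4: unregister job_A -> active={job_B:*/15, job_D:*/11}
Op 5: unregister job_D -> active={job_B:*/15}
Op 6: register job_B */17 -> active={job_B:*/17}
Op 7: unregister job_B -> active={}
Op 8: register job_C */15 -> active={job_C:*/15}
Op 9: unregister job_C -> active={}
Op 10: register job_B */8 -> active={job_B:*/8}
Op 11: register job_B */7 -> active={job_B:*/7}
Op 12: register job_B */14 -> active={job_B:*/14}
Op 13: register job_A */16 -> active={job_A:*/16, job_B:*/14}
  job_A: interval 16, next fire after T=134 is 144
  job_B: interval 14, next fire after T=134 is 140
Earliest = 140, winner (lex tiebreak) = job_B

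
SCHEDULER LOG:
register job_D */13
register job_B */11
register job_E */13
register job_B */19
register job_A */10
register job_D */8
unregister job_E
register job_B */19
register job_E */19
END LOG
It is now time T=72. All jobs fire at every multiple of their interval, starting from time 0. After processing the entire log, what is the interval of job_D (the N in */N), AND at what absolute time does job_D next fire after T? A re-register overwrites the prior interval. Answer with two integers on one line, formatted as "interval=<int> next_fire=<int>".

Answer: interval=8 next_fire=80

Derivation:
Op 1: register job_D */13 -> active={job_D:*/13}
Op 2: register job_B */11 -> active={job_B:*/11, job_D:*/13}
Op 3: register job_E */13 -> active={job_B:*/11, job_D:*/13, job_E:*/13}
Op 4: register job_B */19 -> active={job_B:*/19, job_D:*/13, job_E:*/13}
Op 5: register job_A */10 -> active={job_A:*/10, job_B:*/19, job_D:*/13, job_E:*/13}
Op 6: register job_D */8 -> active={job_A:*/10, job_B:*/19, job_D:*/8, job_E:*/13}
Op 7: unregister job_E -> active={job_A:*/10, job_B:*/19, job_D:*/8}
Op 8: register job_B */19 -> active={job_A:*/10, job_B:*/19, job_D:*/8}
Op 9: register job_E */19 -> active={job_A:*/10, job_B:*/19, job_D:*/8, job_E:*/19}
Final interval of job_D = 8
Next fire of job_D after T=72: (72//8+1)*8 = 80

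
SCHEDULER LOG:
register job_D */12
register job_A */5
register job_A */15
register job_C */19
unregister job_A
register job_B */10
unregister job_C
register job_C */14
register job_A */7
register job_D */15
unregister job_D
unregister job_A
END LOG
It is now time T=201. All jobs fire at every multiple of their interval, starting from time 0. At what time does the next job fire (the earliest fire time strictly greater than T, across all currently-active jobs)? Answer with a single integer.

Answer: 210

Derivation:
Op 1: register job_D */12 -> active={job_D:*/12}
Op 2: register job_A */5 -> active={job_A:*/5, job_D:*/12}
Op 3: register job_A */15 -> active={job_A:*/15, job_D:*/12}
Op 4: register job_C */19 -> active={job_A:*/15, job_C:*/19, job_D:*/12}
Op 5: unregister job_A -> active={job_C:*/19, job_D:*/12}
Op 6: register job_B */10 -> active={job_B:*/10, job_C:*/19, job_D:*/12}
Op 7: unregister job_C -> active={job_B:*/10, job_D:*/12}
Op 8: register job_C */14 -> active={job_B:*/10, job_C:*/14, job_D:*/12}
Op 9: register job_A */7 -> active={job_A:*/7, job_B:*/10, job_C:*/14, job_D:*/12}
Op 10: register job_D */15 -> active={job_A:*/7, job_B:*/10, job_C:*/14, job_D:*/15}
Op 11: unregister job_D -> active={job_A:*/7, job_B:*/10, job_C:*/14}
Op 12: unregister job_A -> active={job_B:*/10, job_C:*/14}
  job_B: interval 10, next fire after T=201 is 210
  job_C: interval 14, next fire after T=201 is 210
Earliest fire time = 210 (job job_B)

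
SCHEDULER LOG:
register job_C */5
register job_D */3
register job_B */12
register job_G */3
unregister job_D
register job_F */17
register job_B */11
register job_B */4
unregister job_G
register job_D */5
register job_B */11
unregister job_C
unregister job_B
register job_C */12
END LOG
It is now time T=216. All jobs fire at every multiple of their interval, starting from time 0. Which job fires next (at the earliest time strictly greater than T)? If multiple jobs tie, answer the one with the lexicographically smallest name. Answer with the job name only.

Op 1: register job_C */5 -> active={job_C:*/5}
Op 2: register job_D */3 -> active={job_C:*/5, job_D:*/3}
Op 3: register job_B */12 -> active={job_B:*/12, job_C:*/5, job_D:*/3}
Op 4: register job_G */3 -> active={job_B:*/12, job_C:*/5, job_D:*/3, job_G:*/3}
Op 5: unregister job_D -> active={job_B:*/12, job_C:*/5, job_G:*/3}
Op 6: register job_F */17 -> active={job_B:*/12, job_C:*/5, job_F:*/17, job_G:*/3}
Op 7: register job_B */11 -> active={job_B:*/11, job_C:*/5, job_F:*/17, job_G:*/3}
Op 8: register job_B */4 -> active={job_B:*/4, job_C:*/5, job_F:*/17, job_G:*/3}
Op 9: unregister job_G -> active={job_B:*/4, job_C:*/5, job_F:*/17}
Op 10: register job_D */5 -> active={job_B:*/4, job_C:*/5, job_D:*/5, job_F:*/17}
Op 11: register job_B */11 -> active={job_B:*/11, job_C:*/5, job_D:*/5, job_F:*/17}
Op 12: unregister job_C -> active={job_B:*/11, job_D:*/5, job_F:*/17}
Op 13: unregister job_B -> active={job_D:*/5, job_F:*/17}
Op 14: register job_C */12 -> active={job_C:*/12, job_D:*/5, job_F:*/17}
  job_C: interval 12, next fire after T=216 is 228
  job_D: interval 5, next fire after T=216 is 220
  job_F: interval 17, next fire after T=216 is 221
Earliest = 220, winner (lex tiebreak) = job_D

Answer: job_D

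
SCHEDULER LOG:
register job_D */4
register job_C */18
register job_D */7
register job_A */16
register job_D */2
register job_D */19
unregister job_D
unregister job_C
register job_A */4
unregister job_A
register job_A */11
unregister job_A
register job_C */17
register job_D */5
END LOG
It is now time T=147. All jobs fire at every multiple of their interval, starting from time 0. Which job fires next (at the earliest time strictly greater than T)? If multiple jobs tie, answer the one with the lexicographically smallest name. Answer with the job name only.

Op 1: register job_D */4 -> active={job_D:*/4}
Op 2: register job_C */18 -> active={job_C:*/18, job_D:*/4}
Op 3: register job_D */7 -> active={job_C:*/18, job_D:*/7}
Op 4: register job_A */16 -> active={job_A:*/16, job_C:*/18, job_D:*/7}
Op 5: register job_D */2 -> active={job_A:*/16, job_C:*/18, job_D:*/2}
Op 6: register job_D */19 -> active={job_A:*/16, job_C:*/18, job_D:*/19}
Op 7: unregister job_D -> active={job_A:*/16, job_C:*/18}
Op 8: unregister job_C -> active={job_A:*/16}
Op 9: register job_A */4 -> active={job_A:*/4}
Op 10: unregister job_A -> active={}
Op 11: register job_A */11 -> active={job_A:*/11}
Op 12: unregister job_A -> active={}
Op 13: register job_C */17 -> active={job_C:*/17}
Op 14: register job_D */5 -> active={job_C:*/17, job_D:*/5}
  job_C: interval 17, next fire after T=147 is 153
  job_D: interval 5, next fire after T=147 is 150
Earliest = 150, winner (lex tiebreak) = job_D

Answer: job_D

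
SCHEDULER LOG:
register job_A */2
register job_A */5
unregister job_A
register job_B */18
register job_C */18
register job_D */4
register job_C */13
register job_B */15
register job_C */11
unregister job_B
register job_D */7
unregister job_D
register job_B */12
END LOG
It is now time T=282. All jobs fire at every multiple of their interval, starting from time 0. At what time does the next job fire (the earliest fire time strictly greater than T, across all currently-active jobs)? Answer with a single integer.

Answer: 286

Derivation:
Op 1: register job_A */2 -> active={job_A:*/2}
Op 2: register job_A */5 -> active={job_A:*/5}
Op 3: unregister job_A -> active={}
Op 4: register job_B */18 -> active={job_B:*/18}
Op 5: register job_C */18 -> active={job_B:*/18, job_C:*/18}
Op 6: register job_D */4 -> active={job_B:*/18, job_C:*/18, job_D:*/4}
Op 7: register job_C */13 -> active={job_B:*/18, job_C:*/13, job_D:*/4}
Op 8: register job_B */15 -> active={job_B:*/15, job_C:*/13, job_D:*/4}
Op 9: register job_C */11 -> active={job_B:*/15, job_C:*/11, job_D:*/4}
Op 10: unregister job_B -> active={job_C:*/11, job_D:*/4}
Op 11: register job_D */7 -> active={job_C:*/11, job_D:*/7}
Op 12: unregister job_D -> active={job_C:*/11}
Op 13: register job_B */12 -> active={job_B:*/12, job_C:*/11}
  job_B: interval 12, next fire after T=282 is 288
  job_C: interval 11, next fire after T=282 is 286
Earliest fire time = 286 (job job_C)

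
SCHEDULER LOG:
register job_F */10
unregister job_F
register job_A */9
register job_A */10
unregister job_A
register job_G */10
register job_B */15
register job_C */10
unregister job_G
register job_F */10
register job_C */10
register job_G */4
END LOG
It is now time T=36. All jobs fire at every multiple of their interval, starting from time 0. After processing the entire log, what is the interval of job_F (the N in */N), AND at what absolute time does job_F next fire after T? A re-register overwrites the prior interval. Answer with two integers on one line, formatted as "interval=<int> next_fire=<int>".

Answer: interval=10 next_fire=40

Derivation:
Op 1: register job_F */10 -> active={job_F:*/10}
Op 2: unregister job_F -> active={}
Op 3: register job_A */9 -> active={job_A:*/9}
Op 4: register job_A */10 -> active={job_A:*/10}
Op 5: unregister job_A -> active={}
Op 6: register job_G */10 -> active={job_G:*/10}
Op 7: register job_B */15 -> active={job_B:*/15, job_G:*/10}
Op 8: register job_C */10 -> active={job_B:*/15, job_C:*/10, job_G:*/10}
Op 9: unregister job_G -> active={job_B:*/15, job_C:*/10}
Op 10: register job_F */10 -> active={job_B:*/15, job_C:*/10, job_F:*/10}
Op 11: register job_C */10 -> active={job_B:*/15, job_C:*/10, job_F:*/10}
Op 12: register job_G */4 -> active={job_B:*/15, job_C:*/10, job_F:*/10, job_G:*/4}
Final interval of job_F = 10
Next fire of job_F after T=36: (36//10+1)*10 = 40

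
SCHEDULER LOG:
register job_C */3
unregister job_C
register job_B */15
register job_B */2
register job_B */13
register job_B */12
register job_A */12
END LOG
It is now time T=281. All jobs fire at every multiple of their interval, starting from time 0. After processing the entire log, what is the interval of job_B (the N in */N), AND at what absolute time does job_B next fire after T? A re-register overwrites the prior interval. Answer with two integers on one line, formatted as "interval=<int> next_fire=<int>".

Op 1: register job_C */3 -> active={job_C:*/3}
Op 2: unregister job_C -> active={}
Op 3: register job_B */15 -> active={job_B:*/15}
Op 4: register job_B */2 -> active={job_B:*/2}
Op 5: register job_B */13 -> active={job_B:*/13}
Op 6: register job_B */12 -> active={job_B:*/12}
Op 7: register job_A */12 -> active={job_A:*/12, job_B:*/12}
Final interval of job_B = 12
Next fire of job_B after T=281: (281//12+1)*12 = 288

Answer: interval=12 next_fire=288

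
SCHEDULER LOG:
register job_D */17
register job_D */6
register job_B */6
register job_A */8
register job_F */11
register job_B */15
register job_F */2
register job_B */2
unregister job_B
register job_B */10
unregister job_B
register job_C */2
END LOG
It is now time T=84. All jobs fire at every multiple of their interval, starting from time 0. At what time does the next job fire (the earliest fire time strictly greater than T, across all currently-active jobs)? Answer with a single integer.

Op 1: register job_D */17 -> active={job_D:*/17}
Op 2: register job_D */6 -> active={job_D:*/6}
Op 3: register job_B */6 -> active={job_B:*/6, job_D:*/6}
Op 4: register job_A */8 -> active={job_A:*/8, job_B:*/6, job_D:*/6}
Op 5: register job_F */11 -> active={job_A:*/8, job_B:*/6, job_D:*/6, job_F:*/11}
Op 6: register job_B */15 -> active={job_A:*/8, job_B:*/15, job_D:*/6, job_F:*/11}
Op 7: register job_F */2 -> active={job_A:*/8, job_B:*/15, job_D:*/6, job_F:*/2}
Op 8: register job_B */2 -> active={job_A:*/8, job_B:*/2, job_D:*/6, job_F:*/2}
Op 9: unregister job_B -> active={job_A:*/8, job_D:*/6, job_F:*/2}
Op 10: register job_B */10 -> active={job_A:*/8, job_B:*/10, job_D:*/6, job_F:*/2}
Op 11: unregister job_B -> active={job_A:*/8, job_D:*/6, job_F:*/2}
Op 12: register job_C */2 -> active={job_A:*/8, job_C:*/2, job_D:*/6, job_F:*/2}
  job_A: interval 8, next fire after T=84 is 88
  job_C: interval 2, next fire after T=84 is 86
  job_D: interval 6, next fire after T=84 is 90
  job_F: interval 2, next fire after T=84 is 86
Earliest fire time = 86 (job job_C)

Answer: 86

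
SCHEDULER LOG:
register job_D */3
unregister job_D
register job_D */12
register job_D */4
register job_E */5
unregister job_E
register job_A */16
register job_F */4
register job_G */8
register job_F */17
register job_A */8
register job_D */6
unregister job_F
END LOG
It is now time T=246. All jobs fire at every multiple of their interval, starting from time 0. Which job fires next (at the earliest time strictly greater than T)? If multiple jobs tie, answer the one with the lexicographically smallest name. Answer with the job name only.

Op 1: register job_D */3 -> active={job_D:*/3}
Op 2: unregister job_D -> active={}
Op 3: register job_D */12 -> active={job_D:*/12}
Op 4: register job_D */4 -> active={job_D:*/4}
Op 5: register job_E */5 -> active={job_D:*/4, job_E:*/5}
Op 6: unregister job_E -> active={job_D:*/4}
Op 7: register job_A */16 -> active={job_A:*/16, job_D:*/4}
Op 8: register job_F */4 -> active={job_A:*/16, job_D:*/4, job_F:*/4}
Op 9: register job_G */8 -> active={job_A:*/16, job_D:*/4, job_F:*/4, job_G:*/8}
Op 10: register job_F */17 -> active={job_A:*/16, job_D:*/4, job_F:*/17, job_G:*/8}
Op 11: register job_A */8 -> active={job_A:*/8, job_D:*/4, job_F:*/17, job_G:*/8}
Op 12: register job_D */6 -> active={job_A:*/8, job_D:*/6, job_F:*/17, job_G:*/8}
Op 13: unregister job_F -> active={job_A:*/8, job_D:*/6, job_G:*/8}
  job_A: interval 8, next fire after T=246 is 248
  job_D: interval 6, next fire after T=246 is 252
  job_G: interval 8, next fire after T=246 is 248
Earliest = 248, winner (lex tiebreak) = job_A

Answer: job_A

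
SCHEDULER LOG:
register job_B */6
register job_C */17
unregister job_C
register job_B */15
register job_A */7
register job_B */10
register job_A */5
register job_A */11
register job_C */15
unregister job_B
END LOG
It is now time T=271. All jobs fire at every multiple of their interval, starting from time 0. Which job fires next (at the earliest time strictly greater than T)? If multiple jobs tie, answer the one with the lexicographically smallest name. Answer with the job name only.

Answer: job_A

Derivation:
Op 1: register job_B */6 -> active={job_B:*/6}
Op 2: register job_C */17 -> active={job_B:*/6, job_C:*/17}
Op 3: unregister job_C -> active={job_B:*/6}
Op 4: register job_B */15 -> active={job_B:*/15}
Op 5: register job_A */7 -> active={job_A:*/7, job_B:*/15}
Op 6: register job_B */10 -> active={job_A:*/7, job_B:*/10}
Op 7: register job_A */5 -> active={job_A:*/5, job_B:*/10}
Op 8: register job_A */11 -> active={job_A:*/11, job_B:*/10}
Op 9: register job_C */15 -> active={job_A:*/11, job_B:*/10, job_C:*/15}
Op 10: unregister job_B -> active={job_A:*/11, job_C:*/15}
  job_A: interval 11, next fire after T=271 is 275
  job_C: interval 15, next fire after T=271 is 285
Earliest = 275, winner (lex tiebreak) = job_A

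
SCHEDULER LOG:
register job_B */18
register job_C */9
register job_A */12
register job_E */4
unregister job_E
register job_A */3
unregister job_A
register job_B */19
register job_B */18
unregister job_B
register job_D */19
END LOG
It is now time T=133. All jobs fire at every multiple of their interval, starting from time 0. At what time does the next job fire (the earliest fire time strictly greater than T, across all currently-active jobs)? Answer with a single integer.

Answer: 135

Derivation:
Op 1: register job_B */18 -> active={job_B:*/18}
Op 2: register job_C */9 -> active={job_B:*/18, job_C:*/9}
Op 3: register job_A */12 -> active={job_A:*/12, job_B:*/18, job_C:*/9}
Op 4: register job_E */4 -> active={job_A:*/12, job_B:*/18, job_C:*/9, job_E:*/4}
Op 5: unregister job_E -> active={job_A:*/12, job_B:*/18, job_C:*/9}
Op 6: register job_A */3 -> active={job_A:*/3, job_B:*/18, job_C:*/9}
Op 7: unregister job_A -> active={job_B:*/18, job_C:*/9}
Op 8: register job_B */19 -> active={job_B:*/19, job_C:*/9}
Op 9: register job_B */18 -> active={job_B:*/18, job_C:*/9}
Op 10: unregister job_B -> active={job_C:*/9}
Op 11: register job_D */19 -> active={job_C:*/9, job_D:*/19}
  job_C: interval 9, next fire after T=133 is 135
  job_D: interval 19, next fire after T=133 is 152
Earliest fire time = 135 (job job_C)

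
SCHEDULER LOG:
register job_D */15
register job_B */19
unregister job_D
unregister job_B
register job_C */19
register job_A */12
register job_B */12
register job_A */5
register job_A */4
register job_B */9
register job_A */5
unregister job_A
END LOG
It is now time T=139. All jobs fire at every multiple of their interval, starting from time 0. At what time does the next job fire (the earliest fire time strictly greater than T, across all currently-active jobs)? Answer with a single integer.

Answer: 144

Derivation:
Op 1: register job_D */15 -> active={job_D:*/15}
Op 2: register job_B */19 -> active={job_B:*/19, job_D:*/15}
Op 3: unregister job_D -> active={job_B:*/19}
Op 4: unregister job_B -> active={}
Op 5: register job_C */19 -> active={job_C:*/19}
Op 6: register job_A */12 -> active={job_A:*/12, job_C:*/19}
Op 7: register job_B */12 -> active={job_A:*/12, job_B:*/12, job_C:*/19}
Op 8: register job_A */5 -> active={job_A:*/5, job_B:*/12, job_C:*/19}
Op 9: register job_A */4 -> active={job_A:*/4, job_B:*/12, job_C:*/19}
Op 10: register job_B */9 -> active={job_A:*/4, job_B:*/9, job_C:*/19}
Op 11: register job_A */5 -> active={job_A:*/5, job_B:*/9, job_C:*/19}
Op 12: unregister job_A -> active={job_B:*/9, job_C:*/19}
  job_B: interval 9, next fire after T=139 is 144
  job_C: interval 19, next fire after T=139 is 152
Earliest fire time = 144 (job job_B)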